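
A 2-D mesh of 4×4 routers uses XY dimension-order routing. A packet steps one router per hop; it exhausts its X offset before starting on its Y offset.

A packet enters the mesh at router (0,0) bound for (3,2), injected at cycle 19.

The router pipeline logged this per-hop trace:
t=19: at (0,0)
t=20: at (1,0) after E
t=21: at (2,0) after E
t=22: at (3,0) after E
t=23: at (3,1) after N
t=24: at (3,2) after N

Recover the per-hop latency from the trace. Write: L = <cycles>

Between hops 0 and 1 the cycle counter advances 20 − 19 = 1.
Per-hop latency L = Δcyc = 1.

L = 1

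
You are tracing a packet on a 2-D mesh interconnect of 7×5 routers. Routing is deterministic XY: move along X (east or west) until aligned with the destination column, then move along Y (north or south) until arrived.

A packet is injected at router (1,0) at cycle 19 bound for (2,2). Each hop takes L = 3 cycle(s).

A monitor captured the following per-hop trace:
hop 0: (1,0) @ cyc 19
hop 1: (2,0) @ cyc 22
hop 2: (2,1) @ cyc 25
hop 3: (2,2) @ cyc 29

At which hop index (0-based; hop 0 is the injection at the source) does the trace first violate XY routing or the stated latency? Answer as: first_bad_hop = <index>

[1] (+1,+0) / 3c ⇒ ok
[2] (+0,+1) / 3c ⇒ ok
[3] (+0,+1) / 4c ⇒ BAD: Δcyc=4≠L

first_bad_hop = 3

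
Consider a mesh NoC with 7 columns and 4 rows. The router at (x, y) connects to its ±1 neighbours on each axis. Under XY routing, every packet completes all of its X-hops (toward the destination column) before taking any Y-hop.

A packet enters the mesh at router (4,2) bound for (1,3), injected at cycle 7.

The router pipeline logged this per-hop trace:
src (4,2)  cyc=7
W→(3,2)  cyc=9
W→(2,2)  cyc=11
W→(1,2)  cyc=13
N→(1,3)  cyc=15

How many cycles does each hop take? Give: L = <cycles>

L = 2

cyc[1] − cyc[0] = 9 − 7 = 2.
Each hop adds L, hence L = 2.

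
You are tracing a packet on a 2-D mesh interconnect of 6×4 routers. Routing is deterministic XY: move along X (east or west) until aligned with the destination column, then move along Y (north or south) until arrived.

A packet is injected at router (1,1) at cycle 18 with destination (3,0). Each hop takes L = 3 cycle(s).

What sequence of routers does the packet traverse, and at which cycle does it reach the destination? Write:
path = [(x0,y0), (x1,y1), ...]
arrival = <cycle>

hop 0: (1,1) @ cyc 18
hop 1: (2,1) @ cyc 21  [E]
hop 2: (3,1) @ cyc 24  [E]
hop 3: (3,0) @ cyc 27  [S]

path = [(1,1), (2,1), (3,1), (3,0)]
arrival = 27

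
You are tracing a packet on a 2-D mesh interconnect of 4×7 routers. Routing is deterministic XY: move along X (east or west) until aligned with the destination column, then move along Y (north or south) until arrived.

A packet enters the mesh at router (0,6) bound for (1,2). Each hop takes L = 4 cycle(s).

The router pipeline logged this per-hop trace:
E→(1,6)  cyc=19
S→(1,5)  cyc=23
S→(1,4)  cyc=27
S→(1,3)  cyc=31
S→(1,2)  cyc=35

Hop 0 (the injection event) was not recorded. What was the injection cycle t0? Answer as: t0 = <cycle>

cyc[1] = 19 and cyc[k] = t0 + k·L for every k.
t0 = cyc[1] − L = 19 − 4 = 15.

t0 = 15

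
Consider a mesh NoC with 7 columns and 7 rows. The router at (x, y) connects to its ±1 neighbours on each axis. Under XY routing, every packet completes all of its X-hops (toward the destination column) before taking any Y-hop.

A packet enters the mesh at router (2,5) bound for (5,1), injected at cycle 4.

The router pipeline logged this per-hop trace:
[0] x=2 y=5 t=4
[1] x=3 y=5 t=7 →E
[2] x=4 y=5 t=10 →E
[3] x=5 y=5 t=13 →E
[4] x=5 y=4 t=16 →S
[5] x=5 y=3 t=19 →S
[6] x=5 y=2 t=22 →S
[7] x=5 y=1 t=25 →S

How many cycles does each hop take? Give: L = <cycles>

L = 3

Δcyc across hop 0→1: 7 − 4 = 3.
Per-hop latency L = Δcyc = 3.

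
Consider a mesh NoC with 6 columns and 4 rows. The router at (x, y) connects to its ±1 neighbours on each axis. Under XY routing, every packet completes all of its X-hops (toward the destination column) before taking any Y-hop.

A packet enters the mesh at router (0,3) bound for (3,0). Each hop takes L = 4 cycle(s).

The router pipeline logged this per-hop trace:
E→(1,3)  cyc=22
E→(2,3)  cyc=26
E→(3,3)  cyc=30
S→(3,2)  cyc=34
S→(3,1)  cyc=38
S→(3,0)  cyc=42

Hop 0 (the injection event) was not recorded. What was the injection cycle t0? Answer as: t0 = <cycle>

t0 = 18

The first recorded entry is hop 1 at cycle 22.
So t0 = 22 − 1·4 = 18.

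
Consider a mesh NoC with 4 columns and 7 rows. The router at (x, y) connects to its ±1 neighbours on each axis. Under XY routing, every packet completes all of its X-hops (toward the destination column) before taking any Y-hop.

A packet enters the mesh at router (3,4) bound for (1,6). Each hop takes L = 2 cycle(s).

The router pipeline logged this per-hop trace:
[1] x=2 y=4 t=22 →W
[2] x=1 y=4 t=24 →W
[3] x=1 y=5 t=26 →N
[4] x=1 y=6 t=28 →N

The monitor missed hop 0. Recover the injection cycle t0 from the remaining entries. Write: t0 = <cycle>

t0 = 20

At hop 1 the cycle is 22; in general cyc_k = t0 + kL.
t0 = cyc[1] − L = 22 − 2 = 20.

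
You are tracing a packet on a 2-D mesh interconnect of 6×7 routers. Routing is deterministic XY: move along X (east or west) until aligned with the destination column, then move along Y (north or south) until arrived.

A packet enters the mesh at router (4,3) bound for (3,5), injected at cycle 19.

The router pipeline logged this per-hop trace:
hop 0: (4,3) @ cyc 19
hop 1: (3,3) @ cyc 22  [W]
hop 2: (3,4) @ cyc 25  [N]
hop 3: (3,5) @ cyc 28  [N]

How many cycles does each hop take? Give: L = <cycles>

Δcyc across hop 0→1: 22 − 19 = 3.
Per-hop latency L = Δcyc = 3.

L = 3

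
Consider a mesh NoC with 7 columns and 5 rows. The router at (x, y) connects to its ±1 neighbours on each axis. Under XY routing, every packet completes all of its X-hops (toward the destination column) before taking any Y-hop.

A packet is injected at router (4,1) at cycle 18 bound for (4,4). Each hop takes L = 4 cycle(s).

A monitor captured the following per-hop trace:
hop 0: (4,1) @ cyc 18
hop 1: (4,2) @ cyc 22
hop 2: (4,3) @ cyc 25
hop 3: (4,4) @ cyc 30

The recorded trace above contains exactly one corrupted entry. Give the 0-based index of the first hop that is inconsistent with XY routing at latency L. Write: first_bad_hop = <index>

hop 1: step (+0,+1), +4 cyc — ok
hop 2: step (+0,+1), +3 cyc — BAD: Δcyc=3≠L

first_bad_hop = 2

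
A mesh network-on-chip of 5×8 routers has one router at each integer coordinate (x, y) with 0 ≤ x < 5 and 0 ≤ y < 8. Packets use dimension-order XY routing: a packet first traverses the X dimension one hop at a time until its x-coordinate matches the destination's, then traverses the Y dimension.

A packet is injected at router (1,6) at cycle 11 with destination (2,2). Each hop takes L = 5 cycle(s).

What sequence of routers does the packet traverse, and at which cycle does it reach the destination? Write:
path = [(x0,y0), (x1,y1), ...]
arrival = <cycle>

#0 — 1,6 | c11
#1 — 2,6 | c16 | E
#2 — 2,5 | c21 | S
#3 — 2,4 | c26 | S
#4 — 2,3 | c31 | S
#5 — 2,2 | c36 | S

path = [(1,6), (2,6), (2,5), (2,4), (2,3), (2,2)]
arrival = 36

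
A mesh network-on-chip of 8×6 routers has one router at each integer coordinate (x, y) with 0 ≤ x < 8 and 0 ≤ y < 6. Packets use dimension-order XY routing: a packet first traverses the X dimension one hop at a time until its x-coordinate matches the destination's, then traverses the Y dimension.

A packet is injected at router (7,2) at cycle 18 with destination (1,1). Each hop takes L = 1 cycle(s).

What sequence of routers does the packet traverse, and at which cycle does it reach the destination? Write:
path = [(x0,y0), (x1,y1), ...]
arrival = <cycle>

[0] x=7 y=2 t=18
[1] x=6 y=2 t=19 →W
[2] x=5 y=2 t=20 →W
[3] x=4 y=2 t=21 →W
[4] x=3 y=2 t=22 →W
[5] x=2 y=2 t=23 →W
[6] x=1 y=2 t=24 →W
[7] x=1 y=1 t=25 →S

path = [(7,2), (6,2), (5,2), (4,2), (3,2), (2,2), (1,2), (1,1)]
arrival = 25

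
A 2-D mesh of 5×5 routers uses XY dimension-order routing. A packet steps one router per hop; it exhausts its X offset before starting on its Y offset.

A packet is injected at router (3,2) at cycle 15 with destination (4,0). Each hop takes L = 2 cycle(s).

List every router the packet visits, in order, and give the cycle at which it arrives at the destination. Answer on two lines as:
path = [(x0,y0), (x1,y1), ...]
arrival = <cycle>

path = [(3,2), (4,2), (4,1), (4,0)]
arrival = 21

hop 0: (3,2) @ cyc 15
hop 1: (4,2) @ cyc 17  [E]
hop 2: (4,1) @ cyc 19  [S]
hop 3: (4,0) @ cyc 21  [S]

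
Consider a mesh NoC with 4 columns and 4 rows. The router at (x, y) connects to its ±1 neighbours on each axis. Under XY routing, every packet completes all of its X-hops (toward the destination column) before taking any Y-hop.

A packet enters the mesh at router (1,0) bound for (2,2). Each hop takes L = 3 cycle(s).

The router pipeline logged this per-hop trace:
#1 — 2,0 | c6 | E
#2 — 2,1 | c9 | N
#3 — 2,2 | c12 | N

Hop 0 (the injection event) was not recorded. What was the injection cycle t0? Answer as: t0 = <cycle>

cyc[1] = 6 and cyc[k] = t0 + k·L for every k.
So t0 = 6 − 1·3 = 3.

t0 = 3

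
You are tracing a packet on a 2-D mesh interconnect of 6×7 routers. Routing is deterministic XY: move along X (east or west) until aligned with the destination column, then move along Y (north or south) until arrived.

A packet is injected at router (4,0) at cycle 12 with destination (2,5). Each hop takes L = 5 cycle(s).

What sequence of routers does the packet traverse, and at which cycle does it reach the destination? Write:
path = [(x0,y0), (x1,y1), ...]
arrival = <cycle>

path = [(4,0), (3,0), (2,0), (2,1), (2,2), (2,3), (2,4), (2,5)]
arrival = 47

[0] x=4 y=0 t=12
[1] x=3 y=0 t=17 →W
[2] x=2 y=0 t=22 →W
[3] x=2 y=1 t=27 →N
[4] x=2 y=2 t=32 →N
[5] x=2 y=3 t=37 →N
[6] x=2 y=4 t=42 →N
[7] x=2 y=5 t=47 →N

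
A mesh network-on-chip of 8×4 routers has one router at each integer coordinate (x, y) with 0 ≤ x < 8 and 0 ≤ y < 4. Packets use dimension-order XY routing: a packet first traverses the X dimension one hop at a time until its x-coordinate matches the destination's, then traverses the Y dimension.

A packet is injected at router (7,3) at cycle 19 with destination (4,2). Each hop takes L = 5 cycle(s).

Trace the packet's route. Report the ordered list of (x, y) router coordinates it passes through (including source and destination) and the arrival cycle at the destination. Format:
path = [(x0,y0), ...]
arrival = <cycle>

src (7,3)  cyc=19
W→(6,3)  cyc=24
W→(5,3)  cyc=29
W→(4,3)  cyc=34
S→(4,2)  cyc=39

path = [(7,3), (6,3), (5,3), (4,3), (4,2)]
arrival = 39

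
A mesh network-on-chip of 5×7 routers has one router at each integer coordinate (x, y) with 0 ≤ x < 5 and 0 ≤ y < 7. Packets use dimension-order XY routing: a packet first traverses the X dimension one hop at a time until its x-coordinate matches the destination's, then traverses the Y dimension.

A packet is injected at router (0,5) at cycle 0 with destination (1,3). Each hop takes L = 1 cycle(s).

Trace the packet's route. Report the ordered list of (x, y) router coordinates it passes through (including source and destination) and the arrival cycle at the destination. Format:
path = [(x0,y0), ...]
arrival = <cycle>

t=0: at (0,5)
t=1: at (1,5) after E
t=2: at (1,4) after S
t=3: at (1,3) after S

path = [(0,5), (1,5), (1,4), (1,3)]
arrival = 3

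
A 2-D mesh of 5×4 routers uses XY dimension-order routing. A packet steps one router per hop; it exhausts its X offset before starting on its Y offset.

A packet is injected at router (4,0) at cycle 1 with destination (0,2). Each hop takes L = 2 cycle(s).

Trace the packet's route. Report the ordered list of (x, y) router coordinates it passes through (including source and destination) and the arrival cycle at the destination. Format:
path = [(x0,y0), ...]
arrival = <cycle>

path = [(4,0), (3,0), (2,0), (1,0), (0,0), (0,1), (0,2)]
arrival = 13

t=1: at (4,0)
t=3: at (3,0) after W
t=5: at (2,0) after W
t=7: at (1,0) after W
t=9: at (0,0) after W
t=11: at (0,1) after N
t=13: at (0,2) after N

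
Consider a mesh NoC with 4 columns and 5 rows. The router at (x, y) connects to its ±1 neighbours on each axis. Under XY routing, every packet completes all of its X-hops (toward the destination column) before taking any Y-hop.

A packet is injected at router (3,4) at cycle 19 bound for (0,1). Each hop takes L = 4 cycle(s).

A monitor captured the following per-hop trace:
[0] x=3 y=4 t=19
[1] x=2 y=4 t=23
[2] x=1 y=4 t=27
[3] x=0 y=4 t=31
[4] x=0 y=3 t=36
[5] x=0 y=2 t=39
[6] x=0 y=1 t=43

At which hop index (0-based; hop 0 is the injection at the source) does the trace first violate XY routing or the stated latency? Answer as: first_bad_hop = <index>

first_bad_hop = 4

hop 1: step (-1,+0), +4 cyc — ok
hop 2: step (-1,+0), +4 cyc — ok
hop 3: step (-1,+0), +4 cyc — ok
hop 4: step (+0,-1), +5 cyc — BAD: Δcyc=5≠L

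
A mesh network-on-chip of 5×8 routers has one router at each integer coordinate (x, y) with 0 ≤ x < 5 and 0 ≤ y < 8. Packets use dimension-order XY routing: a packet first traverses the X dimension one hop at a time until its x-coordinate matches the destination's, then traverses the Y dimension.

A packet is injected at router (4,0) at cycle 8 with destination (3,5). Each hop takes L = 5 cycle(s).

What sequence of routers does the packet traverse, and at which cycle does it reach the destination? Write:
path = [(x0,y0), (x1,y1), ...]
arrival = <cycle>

hop 0: (4,0) @ cyc 8
hop 1: (3,0) @ cyc 13  [W]
hop 2: (3,1) @ cyc 18  [N]
hop 3: (3,2) @ cyc 23  [N]
hop 4: (3,3) @ cyc 28  [N]
hop 5: (3,4) @ cyc 33  [N]
hop 6: (3,5) @ cyc 38  [N]

path = [(4,0), (3,0), (3,1), (3,2), (3,3), (3,4), (3,5)]
arrival = 38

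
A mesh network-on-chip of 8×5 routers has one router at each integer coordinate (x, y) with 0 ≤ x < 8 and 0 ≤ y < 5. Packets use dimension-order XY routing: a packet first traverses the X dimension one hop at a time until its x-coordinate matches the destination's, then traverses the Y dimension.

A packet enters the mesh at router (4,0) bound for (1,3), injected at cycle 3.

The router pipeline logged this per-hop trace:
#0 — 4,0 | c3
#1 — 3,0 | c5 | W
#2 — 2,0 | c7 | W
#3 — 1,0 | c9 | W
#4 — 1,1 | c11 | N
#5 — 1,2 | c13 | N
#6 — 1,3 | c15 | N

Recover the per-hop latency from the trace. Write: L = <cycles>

From hop 0 (3) to hop 1 (5): +2 cycles.
Per-hop latency L = Δcyc = 2.

L = 2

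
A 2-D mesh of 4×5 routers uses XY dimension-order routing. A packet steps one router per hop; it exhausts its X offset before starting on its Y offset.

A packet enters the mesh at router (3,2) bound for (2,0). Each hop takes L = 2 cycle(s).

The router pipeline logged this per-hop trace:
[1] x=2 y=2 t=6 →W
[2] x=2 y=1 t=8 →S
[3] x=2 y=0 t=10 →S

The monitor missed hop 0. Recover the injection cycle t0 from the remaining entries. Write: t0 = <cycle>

t0 = 4

Hop 1 reached at cycle 6; hop k is at t0 + k·L.
So t0 = 6 − 1·2 = 4.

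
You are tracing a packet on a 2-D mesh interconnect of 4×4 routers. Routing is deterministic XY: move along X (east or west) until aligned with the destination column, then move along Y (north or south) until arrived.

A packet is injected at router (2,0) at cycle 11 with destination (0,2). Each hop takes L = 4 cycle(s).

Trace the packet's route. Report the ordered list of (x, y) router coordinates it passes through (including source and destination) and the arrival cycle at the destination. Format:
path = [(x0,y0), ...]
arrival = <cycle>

src (2,0)  cyc=11
W→(1,0)  cyc=15
W→(0,0)  cyc=19
N→(0,1)  cyc=23
N→(0,2)  cyc=27

path = [(2,0), (1,0), (0,0), (0,1), (0,2)]
arrival = 27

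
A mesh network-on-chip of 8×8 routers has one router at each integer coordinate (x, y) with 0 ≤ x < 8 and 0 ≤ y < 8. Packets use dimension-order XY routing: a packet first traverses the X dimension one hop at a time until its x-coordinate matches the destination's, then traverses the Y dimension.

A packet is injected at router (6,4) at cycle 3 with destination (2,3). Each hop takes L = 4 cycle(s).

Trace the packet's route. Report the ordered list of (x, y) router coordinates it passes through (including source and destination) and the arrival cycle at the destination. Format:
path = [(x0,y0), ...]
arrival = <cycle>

path = [(6,4), (5,4), (4,4), (3,4), (2,4), (2,3)]
arrival = 23

hop 0: (6,4) @ cyc 3
hop 1: (5,4) @ cyc 7  [W]
hop 2: (4,4) @ cyc 11  [W]
hop 3: (3,4) @ cyc 15  [W]
hop 4: (2,4) @ cyc 19  [W]
hop 5: (2,3) @ cyc 23  [S]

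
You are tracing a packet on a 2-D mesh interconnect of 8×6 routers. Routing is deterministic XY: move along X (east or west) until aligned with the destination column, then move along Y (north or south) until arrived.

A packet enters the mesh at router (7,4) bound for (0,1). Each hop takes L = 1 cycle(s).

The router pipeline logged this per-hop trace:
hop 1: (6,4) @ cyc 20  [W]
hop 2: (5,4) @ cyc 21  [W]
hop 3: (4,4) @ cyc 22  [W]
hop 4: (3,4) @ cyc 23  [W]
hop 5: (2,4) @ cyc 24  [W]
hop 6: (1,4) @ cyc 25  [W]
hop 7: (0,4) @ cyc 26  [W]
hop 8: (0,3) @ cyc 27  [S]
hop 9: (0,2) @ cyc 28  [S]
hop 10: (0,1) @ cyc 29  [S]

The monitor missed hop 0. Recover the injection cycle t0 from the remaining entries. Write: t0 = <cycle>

t0 = 19

Hop 1 reached at cycle 20; hop k is at t0 + k·L.
t0 = cyc[1] − L = 20 − 1 = 19.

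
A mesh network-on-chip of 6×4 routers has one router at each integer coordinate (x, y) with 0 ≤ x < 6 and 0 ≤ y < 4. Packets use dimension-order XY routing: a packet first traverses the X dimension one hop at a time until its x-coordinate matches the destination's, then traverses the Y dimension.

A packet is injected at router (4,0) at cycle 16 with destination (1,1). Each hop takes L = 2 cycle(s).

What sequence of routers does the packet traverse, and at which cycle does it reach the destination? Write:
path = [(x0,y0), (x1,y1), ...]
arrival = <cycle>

  0. router=(4,0) cycle=16 (inject)
  1. router=(3,0) cycle=18 dir=W
  2. router=(2,0) cycle=20 dir=W
  3. router=(1,0) cycle=22 dir=W
  4. router=(1,1) cycle=24 dir=N

path = [(4,0), (3,0), (2,0), (1,0), (1,1)]
arrival = 24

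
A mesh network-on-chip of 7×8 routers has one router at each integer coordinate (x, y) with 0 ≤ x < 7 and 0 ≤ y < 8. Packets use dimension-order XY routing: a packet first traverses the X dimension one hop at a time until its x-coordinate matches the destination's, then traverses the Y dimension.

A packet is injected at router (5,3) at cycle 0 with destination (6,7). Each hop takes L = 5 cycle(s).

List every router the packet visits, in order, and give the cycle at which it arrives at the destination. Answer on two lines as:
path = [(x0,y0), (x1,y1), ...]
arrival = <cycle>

[0] x=5 y=3 t=0
[1] x=6 y=3 t=5 →E
[2] x=6 y=4 t=10 →N
[3] x=6 y=5 t=15 →N
[4] x=6 y=6 t=20 →N
[5] x=6 y=7 t=25 →N

path = [(5,3), (6,3), (6,4), (6,5), (6,6), (6,7)]
arrival = 25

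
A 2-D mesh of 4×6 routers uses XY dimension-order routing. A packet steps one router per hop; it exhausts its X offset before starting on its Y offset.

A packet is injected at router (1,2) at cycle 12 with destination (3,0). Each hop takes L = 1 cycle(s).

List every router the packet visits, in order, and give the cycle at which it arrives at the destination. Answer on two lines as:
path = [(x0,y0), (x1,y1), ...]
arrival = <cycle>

  0. router=(1,2) cycle=12 (inject)
  1. router=(2,2) cycle=13 dir=E
  2. router=(3,2) cycle=14 dir=E
  3. router=(3,1) cycle=15 dir=S
  4. router=(3,0) cycle=16 dir=S

path = [(1,2), (2,2), (3,2), (3,1), (3,0)]
arrival = 16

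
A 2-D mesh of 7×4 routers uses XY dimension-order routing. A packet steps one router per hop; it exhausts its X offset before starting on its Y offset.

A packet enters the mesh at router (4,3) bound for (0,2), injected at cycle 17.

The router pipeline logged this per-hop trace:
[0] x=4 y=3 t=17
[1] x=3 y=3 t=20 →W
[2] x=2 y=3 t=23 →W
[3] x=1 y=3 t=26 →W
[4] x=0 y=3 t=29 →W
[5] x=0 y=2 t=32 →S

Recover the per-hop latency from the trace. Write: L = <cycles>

cyc[1] − cyc[0] = 20 − 17 = 3.
One hop costs L cycles, so L = 3.

L = 3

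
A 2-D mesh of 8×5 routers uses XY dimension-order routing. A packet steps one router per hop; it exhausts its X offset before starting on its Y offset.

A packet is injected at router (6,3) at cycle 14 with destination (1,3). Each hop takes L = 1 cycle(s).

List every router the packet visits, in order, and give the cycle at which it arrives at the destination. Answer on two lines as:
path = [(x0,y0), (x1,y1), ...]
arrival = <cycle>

path = [(6,3), (5,3), (4,3), (3,3), (2,3), (1,3)]
arrival = 19

hop 0: (6,3) @ cyc 14
hop 1: (5,3) @ cyc 15  [W]
hop 2: (4,3) @ cyc 16  [W]
hop 3: (3,3) @ cyc 17  [W]
hop 4: (2,3) @ cyc 18  [W]
hop 5: (1,3) @ cyc 19  [W]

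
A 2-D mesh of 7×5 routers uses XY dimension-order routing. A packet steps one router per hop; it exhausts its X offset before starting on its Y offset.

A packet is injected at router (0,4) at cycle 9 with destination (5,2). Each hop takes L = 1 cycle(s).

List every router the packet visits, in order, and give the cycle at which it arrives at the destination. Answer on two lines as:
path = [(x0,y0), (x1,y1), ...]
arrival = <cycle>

path = [(0,4), (1,4), (2,4), (3,4), (4,4), (5,4), (5,3), (5,2)]
arrival = 16

[0] x=0 y=4 t=9
[1] x=1 y=4 t=10 →E
[2] x=2 y=4 t=11 →E
[3] x=3 y=4 t=12 →E
[4] x=4 y=4 t=13 →E
[5] x=5 y=4 t=14 →E
[6] x=5 y=3 t=15 →S
[7] x=5 y=2 t=16 →S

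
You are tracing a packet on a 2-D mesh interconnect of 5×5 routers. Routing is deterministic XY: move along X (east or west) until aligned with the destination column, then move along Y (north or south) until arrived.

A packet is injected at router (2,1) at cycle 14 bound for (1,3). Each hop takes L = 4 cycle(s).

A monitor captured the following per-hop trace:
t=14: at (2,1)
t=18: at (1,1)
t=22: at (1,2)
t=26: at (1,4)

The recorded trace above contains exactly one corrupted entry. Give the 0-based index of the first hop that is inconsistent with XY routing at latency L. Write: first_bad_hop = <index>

first_bad_hop = 3

  1: Δx=-1 Δy=+0 Δt=4 [ok]
  2: Δx=+0 Δy=+1 Δt=4 [ok]
  3: Δx=+0 Δy=+2 Δt=4 [BAD: non-unit step]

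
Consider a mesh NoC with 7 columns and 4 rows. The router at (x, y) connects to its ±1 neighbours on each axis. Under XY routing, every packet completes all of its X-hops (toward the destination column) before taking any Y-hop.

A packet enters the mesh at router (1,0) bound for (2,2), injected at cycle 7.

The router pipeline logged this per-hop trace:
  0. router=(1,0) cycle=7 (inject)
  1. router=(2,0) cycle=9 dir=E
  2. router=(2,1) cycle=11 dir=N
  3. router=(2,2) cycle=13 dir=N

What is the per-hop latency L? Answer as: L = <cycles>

From hop 0 (7) to hop 1 (9): +2 cycles.
One hop costs L cycles, so L = 2.

L = 2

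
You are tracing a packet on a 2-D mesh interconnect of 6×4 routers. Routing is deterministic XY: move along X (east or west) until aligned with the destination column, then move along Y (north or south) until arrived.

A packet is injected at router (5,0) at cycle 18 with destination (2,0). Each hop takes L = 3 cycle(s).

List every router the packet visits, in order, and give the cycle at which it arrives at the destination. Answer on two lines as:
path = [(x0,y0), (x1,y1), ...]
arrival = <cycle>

  0. router=(5,0) cycle=18 (inject)
  1. router=(4,0) cycle=21 dir=W
  2. router=(3,0) cycle=24 dir=W
  3. router=(2,0) cycle=27 dir=W

path = [(5,0), (4,0), (3,0), (2,0)]
arrival = 27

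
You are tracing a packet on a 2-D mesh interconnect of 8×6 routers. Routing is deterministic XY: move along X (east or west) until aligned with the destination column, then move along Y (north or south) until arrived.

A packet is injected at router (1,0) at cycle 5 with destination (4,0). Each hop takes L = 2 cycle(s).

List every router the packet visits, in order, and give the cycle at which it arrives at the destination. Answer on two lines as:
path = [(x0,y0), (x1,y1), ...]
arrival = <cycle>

  0. router=(1,0) cycle=5 (inject)
  1. router=(2,0) cycle=7 dir=E
  2. router=(3,0) cycle=9 dir=E
  3. router=(4,0) cycle=11 dir=E

path = [(1,0), (2,0), (3,0), (4,0)]
arrival = 11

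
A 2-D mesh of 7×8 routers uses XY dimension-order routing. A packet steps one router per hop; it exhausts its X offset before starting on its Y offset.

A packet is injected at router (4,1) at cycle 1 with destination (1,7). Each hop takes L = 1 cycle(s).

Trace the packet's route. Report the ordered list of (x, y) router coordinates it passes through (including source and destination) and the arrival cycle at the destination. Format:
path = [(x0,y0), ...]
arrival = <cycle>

hop 0: (4,1) @ cyc 1
hop 1: (3,1) @ cyc 2  [W]
hop 2: (2,1) @ cyc 3  [W]
hop 3: (1,1) @ cyc 4  [W]
hop 4: (1,2) @ cyc 5  [N]
hop 5: (1,3) @ cyc 6  [N]
hop 6: (1,4) @ cyc 7  [N]
hop 7: (1,5) @ cyc 8  [N]
hop 8: (1,6) @ cyc 9  [N]
hop 9: (1,7) @ cyc 10  [N]

path = [(4,1), (3,1), (2,1), (1,1), (1,2), (1,3), (1,4), (1,5), (1,6), (1,7)]
arrival = 10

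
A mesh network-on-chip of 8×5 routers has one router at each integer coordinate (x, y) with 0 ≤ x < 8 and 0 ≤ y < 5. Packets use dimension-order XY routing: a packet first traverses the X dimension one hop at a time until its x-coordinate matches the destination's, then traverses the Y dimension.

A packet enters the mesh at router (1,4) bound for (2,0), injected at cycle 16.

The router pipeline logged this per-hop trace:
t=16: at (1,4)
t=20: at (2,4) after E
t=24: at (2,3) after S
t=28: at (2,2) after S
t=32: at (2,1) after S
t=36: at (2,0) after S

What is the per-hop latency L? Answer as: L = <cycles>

cyc[1] − cyc[0] = 20 − 16 = 4.
Each hop adds L, hence L = 4.

L = 4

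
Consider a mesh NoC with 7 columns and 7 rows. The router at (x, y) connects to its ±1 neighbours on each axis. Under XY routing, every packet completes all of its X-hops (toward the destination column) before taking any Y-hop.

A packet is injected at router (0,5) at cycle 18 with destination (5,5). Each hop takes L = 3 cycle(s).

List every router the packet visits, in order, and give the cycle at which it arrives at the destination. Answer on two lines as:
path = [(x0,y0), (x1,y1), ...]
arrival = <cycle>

t=18: at (0,5)
t=21: at (1,5) after E
t=24: at (2,5) after E
t=27: at (3,5) after E
t=30: at (4,5) after E
t=33: at (5,5) after E

path = [(0,5), (1,5), (2,5), (3,5), (4,5), (5,5)]
arrival = 33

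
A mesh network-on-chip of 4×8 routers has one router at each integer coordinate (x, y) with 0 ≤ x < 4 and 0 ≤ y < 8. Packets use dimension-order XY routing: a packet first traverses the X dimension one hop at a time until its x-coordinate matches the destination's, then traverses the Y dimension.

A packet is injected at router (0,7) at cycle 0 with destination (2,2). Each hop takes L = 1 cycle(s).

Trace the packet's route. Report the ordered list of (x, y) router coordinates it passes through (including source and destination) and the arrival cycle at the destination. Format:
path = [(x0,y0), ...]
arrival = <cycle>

t=0: at (0,7)
t=1: at (1,7) after E
t=2: at (2,7) after E
t=3: at (2,6) after S
t=4: at (2,5) after S
t=5: at (2,4) after S
t=6: at (2,3) after S
t=7: at (2,2) after S

path = [(0,7), (1,7), (2,7), (2,6), (2,5), (2,4), (2,3), (2,2)]
arrival = 7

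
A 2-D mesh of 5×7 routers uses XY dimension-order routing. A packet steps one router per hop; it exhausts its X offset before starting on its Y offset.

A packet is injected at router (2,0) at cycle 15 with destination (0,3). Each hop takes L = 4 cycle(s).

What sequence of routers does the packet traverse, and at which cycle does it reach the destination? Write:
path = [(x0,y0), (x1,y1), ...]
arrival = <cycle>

path = [(2,0), (1,0), (0,0), (0,1), (0,2), (0,3)]
arrival = 35

src (2,0)  cyc=15
W→(1,0)  cyc=19
W→(0,0)  cyc=23
N→(0,1)  cyc=27
N→(0,2)  cyc=31
N→(0,3)  cyc=35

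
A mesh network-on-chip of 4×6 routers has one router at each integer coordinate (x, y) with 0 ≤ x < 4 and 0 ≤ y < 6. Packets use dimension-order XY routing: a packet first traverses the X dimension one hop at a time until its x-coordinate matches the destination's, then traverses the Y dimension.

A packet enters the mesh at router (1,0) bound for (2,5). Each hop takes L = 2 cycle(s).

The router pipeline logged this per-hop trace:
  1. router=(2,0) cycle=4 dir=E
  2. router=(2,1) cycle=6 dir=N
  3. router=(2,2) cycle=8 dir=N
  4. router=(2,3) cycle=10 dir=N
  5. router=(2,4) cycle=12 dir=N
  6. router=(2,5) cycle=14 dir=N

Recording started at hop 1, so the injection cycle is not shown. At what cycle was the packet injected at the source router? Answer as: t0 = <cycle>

t0 = 2

At hop 1 the cycle is 4; in general cyc_k = t0 + kL.
Subtract one hop: t0 = 4 − 2 = 2.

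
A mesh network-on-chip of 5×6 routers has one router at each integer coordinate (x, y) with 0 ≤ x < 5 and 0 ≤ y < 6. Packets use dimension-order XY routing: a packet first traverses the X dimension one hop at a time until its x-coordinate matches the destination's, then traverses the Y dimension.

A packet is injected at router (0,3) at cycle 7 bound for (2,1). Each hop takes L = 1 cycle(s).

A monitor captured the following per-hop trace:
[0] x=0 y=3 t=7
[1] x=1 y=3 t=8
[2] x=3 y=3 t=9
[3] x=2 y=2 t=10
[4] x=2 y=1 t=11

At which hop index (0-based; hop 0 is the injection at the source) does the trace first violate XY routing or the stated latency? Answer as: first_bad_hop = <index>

hop 1: step (+1,+0), +1 cyc — ok
hop 2: step (+2,+0), +1 cyc — BAD: non-unit step

first_bad_hop = 2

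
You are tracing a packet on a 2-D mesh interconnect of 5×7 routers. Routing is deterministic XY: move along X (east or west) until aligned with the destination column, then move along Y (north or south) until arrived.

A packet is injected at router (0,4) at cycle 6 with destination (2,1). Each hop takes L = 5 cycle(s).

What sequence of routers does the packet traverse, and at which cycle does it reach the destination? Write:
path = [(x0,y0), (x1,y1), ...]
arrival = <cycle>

  0. router=(0,4) cycle=6 (inject)
  1. router=(1,4) cycle=11 dir=E
  2. router=(2,4) cycle=16 dir=E
  3. router=(2,3) cycle=21 dir=S
  4. router=(2,2) cycle=26 dir=S
  5. router=(2,1) cycle=31 dir=S

path = [(0,4), (1,4), (2,4), (2,3), (2,2), (2,1)]
arrival = 31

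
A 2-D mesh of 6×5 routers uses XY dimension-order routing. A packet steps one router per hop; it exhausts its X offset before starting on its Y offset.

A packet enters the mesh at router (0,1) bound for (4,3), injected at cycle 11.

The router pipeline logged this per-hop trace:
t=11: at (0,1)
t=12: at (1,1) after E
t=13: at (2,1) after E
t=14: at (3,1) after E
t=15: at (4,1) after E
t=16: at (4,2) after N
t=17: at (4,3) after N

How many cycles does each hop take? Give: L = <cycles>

Δcyc across hop 0→1: 12 − 11 = 1.
Per-hop latency L = Δcyc = 1.

L = 1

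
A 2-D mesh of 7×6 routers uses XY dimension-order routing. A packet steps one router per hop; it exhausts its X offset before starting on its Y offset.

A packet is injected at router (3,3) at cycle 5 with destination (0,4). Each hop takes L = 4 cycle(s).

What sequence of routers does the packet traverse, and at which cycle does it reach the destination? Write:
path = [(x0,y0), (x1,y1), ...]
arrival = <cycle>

  0. router=(3,3) cycle=5 (inject)
  1. router=(2,3) cycle=9 dir=W
  2. router=(1,3) cycle=13 dir=W
  3. router=(0,3) cycle=17 dir=W
  4. router=(0,4) cycle=21 dir=N

path = [(3,3), (2,3), (1,3), (0,3), (0,4)]
arrival = 21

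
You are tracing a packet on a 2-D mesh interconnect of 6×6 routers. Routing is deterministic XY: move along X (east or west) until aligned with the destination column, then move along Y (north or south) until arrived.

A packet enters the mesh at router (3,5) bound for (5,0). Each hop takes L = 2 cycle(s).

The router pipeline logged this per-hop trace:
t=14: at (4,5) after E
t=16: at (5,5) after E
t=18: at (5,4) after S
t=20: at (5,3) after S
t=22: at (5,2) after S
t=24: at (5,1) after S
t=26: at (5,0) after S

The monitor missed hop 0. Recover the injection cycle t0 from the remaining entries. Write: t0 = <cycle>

t0 = 12

cyc[1] = 14 and cyc[k] = t0 + k·L for every k.
Subtract one hop: t0 = 14 − 2 = 12.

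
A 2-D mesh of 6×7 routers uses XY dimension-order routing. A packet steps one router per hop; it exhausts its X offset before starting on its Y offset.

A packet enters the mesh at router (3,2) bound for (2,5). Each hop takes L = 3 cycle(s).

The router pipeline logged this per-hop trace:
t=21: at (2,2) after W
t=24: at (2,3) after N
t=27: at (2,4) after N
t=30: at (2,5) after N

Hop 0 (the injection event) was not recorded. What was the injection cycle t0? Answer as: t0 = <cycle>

At hop 1 the cycle is 21; in general cyc_k = t0 + kL.
Subtract one hop: t0 = 21 − 3 = 18.

t0 = 18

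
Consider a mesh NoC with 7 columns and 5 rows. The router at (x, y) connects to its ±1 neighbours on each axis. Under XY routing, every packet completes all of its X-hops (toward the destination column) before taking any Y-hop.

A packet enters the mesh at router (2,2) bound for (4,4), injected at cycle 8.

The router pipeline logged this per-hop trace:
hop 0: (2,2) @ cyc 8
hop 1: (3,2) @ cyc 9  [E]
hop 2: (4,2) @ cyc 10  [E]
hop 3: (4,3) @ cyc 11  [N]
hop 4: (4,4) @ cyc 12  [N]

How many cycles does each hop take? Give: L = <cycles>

Δcyc across hop 0→1: 9 − 8 = 1.
Per-hop latency L = Δcyc = 1.

L = 1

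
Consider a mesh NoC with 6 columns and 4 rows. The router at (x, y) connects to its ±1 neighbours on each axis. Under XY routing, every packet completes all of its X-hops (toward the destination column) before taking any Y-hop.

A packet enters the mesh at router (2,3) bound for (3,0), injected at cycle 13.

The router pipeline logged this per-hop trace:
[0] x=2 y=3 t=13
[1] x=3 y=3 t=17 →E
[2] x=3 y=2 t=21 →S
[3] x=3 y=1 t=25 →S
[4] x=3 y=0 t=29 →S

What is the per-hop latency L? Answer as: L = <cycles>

L = 4

From hop 0 (13) to hop 1 (17): +4 cycles.
That increment is L by definition: L = 4.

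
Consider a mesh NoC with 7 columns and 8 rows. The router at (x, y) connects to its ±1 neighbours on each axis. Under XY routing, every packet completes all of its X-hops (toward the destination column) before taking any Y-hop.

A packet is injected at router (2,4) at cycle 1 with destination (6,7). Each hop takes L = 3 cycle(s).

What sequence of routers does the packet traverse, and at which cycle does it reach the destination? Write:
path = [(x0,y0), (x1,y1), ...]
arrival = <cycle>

t=1: at (2,4)
t=4: at (3,4) after E
t=7: at (4,4) after E
t=10: at (5,4) after E
t=13: at (6,4) after E
t=16: at (6,5) after N
t=19: at (6,6) after N
t=22: at (6,7) after N

path = [(2,4), (3,4), (4,4), (5,4), (6,4), (6,5), (6,6), (6,7)]
arrival = 22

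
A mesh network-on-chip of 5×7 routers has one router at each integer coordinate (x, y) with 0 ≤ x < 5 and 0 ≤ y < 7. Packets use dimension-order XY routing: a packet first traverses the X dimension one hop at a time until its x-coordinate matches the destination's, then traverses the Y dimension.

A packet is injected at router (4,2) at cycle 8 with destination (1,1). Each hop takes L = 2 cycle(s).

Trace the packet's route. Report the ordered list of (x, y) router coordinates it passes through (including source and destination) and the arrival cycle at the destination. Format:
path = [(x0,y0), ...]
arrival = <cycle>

path = [(4,2), (3,2), (2,2), (1,2), (1,1)]
arrival = 16

src (4,2)  cyc=8
W→(3,2)  cyc=10
W→(2,2)  cyc=12
W→(1,2)  cyc=14
S→(1,1)  cyc=16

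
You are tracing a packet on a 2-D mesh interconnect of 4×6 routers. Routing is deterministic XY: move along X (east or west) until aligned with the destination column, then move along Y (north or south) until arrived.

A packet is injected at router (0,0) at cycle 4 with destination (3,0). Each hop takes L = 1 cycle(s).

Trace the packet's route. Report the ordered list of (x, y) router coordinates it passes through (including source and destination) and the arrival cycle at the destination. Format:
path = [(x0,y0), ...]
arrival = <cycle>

hop 0: (0,0) @ cyc 4
hop 1: (1,0) @ cyc 5  [E]
hop 2: (2,0) @ cyc 6  [E]
hop 3: (3,0) @ cyc 7  [E]

path = [(0,0), (1,0), (2,0), (3,0)]
arrival = 7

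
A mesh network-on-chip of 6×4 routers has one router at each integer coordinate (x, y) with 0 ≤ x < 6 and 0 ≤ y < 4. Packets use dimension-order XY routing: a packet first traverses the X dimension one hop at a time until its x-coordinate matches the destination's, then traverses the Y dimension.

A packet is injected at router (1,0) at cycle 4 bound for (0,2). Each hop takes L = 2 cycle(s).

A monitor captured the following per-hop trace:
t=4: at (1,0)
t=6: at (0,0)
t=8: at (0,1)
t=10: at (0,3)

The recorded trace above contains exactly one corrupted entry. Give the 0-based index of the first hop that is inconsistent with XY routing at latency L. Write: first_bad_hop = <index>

hop 1: step (-1,+0), +2 cyc — ok
hop 2: step (+0,+1), +2 cyc — ok
hop 3: step (+0,+2), +2 cyc — BAD: non-unit step

first_bad_hop = 3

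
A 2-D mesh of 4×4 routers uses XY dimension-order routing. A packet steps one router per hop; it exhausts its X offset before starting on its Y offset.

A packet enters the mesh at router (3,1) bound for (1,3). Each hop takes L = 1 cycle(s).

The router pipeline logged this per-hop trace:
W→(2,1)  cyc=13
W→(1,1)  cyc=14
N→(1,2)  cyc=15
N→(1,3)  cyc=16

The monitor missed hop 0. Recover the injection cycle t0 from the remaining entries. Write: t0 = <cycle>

t0 = 12

The first recorded entry is hop 1 at cycle 13.
So t0 = 13 − 1·1 = 12.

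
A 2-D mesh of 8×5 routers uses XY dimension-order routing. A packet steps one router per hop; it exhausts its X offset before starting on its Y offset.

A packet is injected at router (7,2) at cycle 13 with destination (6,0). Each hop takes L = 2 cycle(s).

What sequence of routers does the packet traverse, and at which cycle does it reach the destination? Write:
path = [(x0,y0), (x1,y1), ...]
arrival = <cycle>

path = [(7,2), (6,2), (6,1), (6,0)]
arrival = 19

t=13: at (7,2)
t=15: at (6,2) after W
t=17: at (6,1) after S
t=19: at (6,0) after S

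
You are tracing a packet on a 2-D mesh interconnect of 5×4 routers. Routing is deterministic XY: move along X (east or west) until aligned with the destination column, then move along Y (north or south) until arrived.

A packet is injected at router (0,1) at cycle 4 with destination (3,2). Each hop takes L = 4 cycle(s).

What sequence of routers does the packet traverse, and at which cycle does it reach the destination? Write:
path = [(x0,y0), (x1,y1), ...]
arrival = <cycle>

  0. router=(0,1) cycle=4 (inject)
  1. router=(1,1) cycle=8 dir=E
  2. router=(2,1) cycle=12 dir=E
  3. router=(3,1) cycle=16 dir=E
  4. router=(3,2) cycle=20 dir=N

path = [(0,1), (1,1), (2,1), (3,1), (3,2)]
arrival = 20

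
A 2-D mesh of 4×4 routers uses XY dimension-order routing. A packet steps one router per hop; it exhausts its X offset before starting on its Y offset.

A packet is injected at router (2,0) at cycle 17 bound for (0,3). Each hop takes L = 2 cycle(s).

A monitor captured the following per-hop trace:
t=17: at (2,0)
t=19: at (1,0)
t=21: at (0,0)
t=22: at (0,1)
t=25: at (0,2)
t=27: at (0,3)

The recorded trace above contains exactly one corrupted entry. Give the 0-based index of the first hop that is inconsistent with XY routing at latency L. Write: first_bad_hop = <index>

check 1→ d=(-1,0) cyc+2: ok
check 2→ d=(-1,0) cyc+2: ok
check 3→ d=(0,1) cyc+1: BAD: Δcyc=1≠L

first_bad_hop = 3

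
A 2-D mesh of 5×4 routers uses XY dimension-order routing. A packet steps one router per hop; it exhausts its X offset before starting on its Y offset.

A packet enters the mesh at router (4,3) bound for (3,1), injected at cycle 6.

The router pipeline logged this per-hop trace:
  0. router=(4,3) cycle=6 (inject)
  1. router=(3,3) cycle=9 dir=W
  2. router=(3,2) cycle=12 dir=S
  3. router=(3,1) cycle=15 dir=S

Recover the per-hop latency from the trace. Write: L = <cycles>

L = 3

Δcyc across hop 0→1: 9 − 6 = 3.
One hop costs L cycles, so L = 3.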